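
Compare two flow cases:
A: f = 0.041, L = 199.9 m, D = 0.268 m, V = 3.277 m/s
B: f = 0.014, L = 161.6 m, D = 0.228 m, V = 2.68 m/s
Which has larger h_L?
h_L(A) = 16.74 m, h_L(B) = 3.632 m. Answer: A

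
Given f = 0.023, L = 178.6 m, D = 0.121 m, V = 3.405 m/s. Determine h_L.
Formula: h_L = f \frac{L}{D} \frac{V^2}{2g}
h_L = 0.023·(178.6/0.121)·3.405²/(2·9.81) = 20.06 m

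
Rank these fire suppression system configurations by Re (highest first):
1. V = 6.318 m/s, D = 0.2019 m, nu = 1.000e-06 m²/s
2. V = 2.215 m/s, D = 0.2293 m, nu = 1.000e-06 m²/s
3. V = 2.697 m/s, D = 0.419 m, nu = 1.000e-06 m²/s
Case 1: Re = 1.276e+06
Case 2: Re = 507900
Case 3: Re = 1.130e+06
Ranking (highest first): 1, 3, 2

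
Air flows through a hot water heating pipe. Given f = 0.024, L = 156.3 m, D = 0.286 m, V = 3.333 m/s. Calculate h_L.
Formula: h_L = f \frac{L}{D} \frac{V^2}{2g}
h_L = 0.024·(156.3/0.286)·3.333²/(2·9.81) = 7.426 m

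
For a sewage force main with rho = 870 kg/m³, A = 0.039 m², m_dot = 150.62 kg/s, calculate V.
Formula: \dot{m} = \rho A V
Substituting knowns: 150.62 = 870·0.039·V
Solving for V: V = 150.62/(870·0.039) = 4.439 m/s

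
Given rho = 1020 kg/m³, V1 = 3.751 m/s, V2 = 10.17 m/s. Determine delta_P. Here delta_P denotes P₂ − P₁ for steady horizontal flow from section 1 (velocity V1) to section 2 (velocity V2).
Formula: \Delta P = \frac{1}{2} \rho (V_1^2 - V_2^2)
delta_P = 0.5·1020·(3.751² − 10.17²)/1000 = -45.57 kPa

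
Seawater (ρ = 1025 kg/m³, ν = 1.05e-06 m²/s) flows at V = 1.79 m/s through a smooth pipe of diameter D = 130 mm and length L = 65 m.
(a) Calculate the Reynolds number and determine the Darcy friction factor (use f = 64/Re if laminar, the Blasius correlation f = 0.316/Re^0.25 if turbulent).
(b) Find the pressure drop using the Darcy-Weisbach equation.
(a) Re = V·D/ν = 1.79·0.13/1.05e-06 = 221620 → turbulent (Re > 4000); f = 0.316/Re^0.25 = 0.316/221620^0.25 = 0.014564 (Blasius is strictly valid for Re ≲ 1e5; used here as the smooth-pipe estimate the problem specifies)
(b) Darcy-Weisbach: ΔP = f·(L/D)·½ρV²/1000 = 0.014564·(65/0.130)·½·1025·1.79²/1000 = 11.96 kPa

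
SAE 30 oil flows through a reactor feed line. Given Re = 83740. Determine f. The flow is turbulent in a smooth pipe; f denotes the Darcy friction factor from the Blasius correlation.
Formula: f = \frac{0.316}{Re^{0.25}}
f = 0.316/83740^0.25 = 0.01858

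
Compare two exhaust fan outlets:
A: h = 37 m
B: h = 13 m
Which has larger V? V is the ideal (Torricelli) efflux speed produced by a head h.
V(A) = 26.94 m/s, V(B) = 15.97 m/s. Answer: A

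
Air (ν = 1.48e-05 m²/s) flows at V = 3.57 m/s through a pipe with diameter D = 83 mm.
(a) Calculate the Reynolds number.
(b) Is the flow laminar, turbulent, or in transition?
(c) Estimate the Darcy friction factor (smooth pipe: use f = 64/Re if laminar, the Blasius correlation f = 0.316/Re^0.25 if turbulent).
(a) Re = V·D/ν = 3.57·0.083/1.48e-05 = 20021
(b) Flow regime: turbulent (Re > 4000)
(c) Friction factor: f = 0.316/Re^0.25 = 0.316/20021^0.25 = 0.02657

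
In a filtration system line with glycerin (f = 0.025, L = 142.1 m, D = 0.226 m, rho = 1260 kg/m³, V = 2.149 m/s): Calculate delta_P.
Formula: \Delta P = f \frac{L}{D} \frac{\rho V^2}{2}
delta_P = 0.025·(142.1/0.226)·0.5·1260·2.149²/1000 = 45.73 kPa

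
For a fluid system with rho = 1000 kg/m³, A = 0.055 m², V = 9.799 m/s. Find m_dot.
Formula: \dot{m} = \rho A V
m_dot = 1000·0.055·9.799 = 538.9 kg/s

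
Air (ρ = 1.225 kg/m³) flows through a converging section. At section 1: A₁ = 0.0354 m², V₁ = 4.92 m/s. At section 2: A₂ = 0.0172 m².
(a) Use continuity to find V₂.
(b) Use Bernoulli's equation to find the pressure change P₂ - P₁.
(a) Continuity: A₁V₁=A₂V₂ -> V₂=A₁V₁/A₂=0.0354*4.92/0.0172=10.13 m/s
(b) Bernoulli: P₂-P₁=0.5*rho*(V₁^2-V₂^2)/1000=0.5*1.225*(4.92^2-10.13^2)/1000=-0.04803 kPa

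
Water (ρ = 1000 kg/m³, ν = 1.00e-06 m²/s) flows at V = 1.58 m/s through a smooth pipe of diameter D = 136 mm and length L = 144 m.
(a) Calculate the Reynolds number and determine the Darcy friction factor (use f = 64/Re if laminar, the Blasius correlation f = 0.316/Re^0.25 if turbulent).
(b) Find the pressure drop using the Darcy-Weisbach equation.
(a) Re = V·D/ν = 1.58·0.136/1.00e-06 = 214880 → turbulent (Re > 4000); f = 0.316/Re^0.25 = 0.316/214880^0.25 = 0.014677 (Blasius is strictly valid for Re ≲ 1e5; used here as the smooth-pipe estimate the problem specifies)
(b) Darcy-Weisbach: ΔP = f·(L/D)·½ρV²/1000 = 0.014677·(144/0.136)·½·1000·1.58²/1000 = 19.4 kPa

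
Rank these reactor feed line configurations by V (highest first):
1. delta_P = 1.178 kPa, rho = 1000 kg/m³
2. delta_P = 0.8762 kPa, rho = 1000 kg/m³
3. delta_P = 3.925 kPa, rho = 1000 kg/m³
Case 1: V = 1.535 m/s
Case 2: V = 1.324 m/s
Case 3: V = 2.802 m/s
Ranking (highest first): 3, 1, 2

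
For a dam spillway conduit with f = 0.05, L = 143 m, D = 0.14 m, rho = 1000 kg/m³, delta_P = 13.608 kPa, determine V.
Formula: \Delta P = f \frac{L}{D} \frac{\rho V^2}{2}
Substituting knowns: 13.608 = 0.05·(143/0.14)·0.5·1000·V²/1000
Solving for V: V = √((13.608·1000)/(0.05·(143/0.14)·0.5·1000)) = 0.73 m/s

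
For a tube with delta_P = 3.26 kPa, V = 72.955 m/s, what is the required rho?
Formula: V = \sqrt{\frac{2 \Delta P}{\rho}}
Substituting knowns: 72.955 = √(2·(3.26·1000)/rho)
Solving for rho: rho = 2·(3.26·1000)/72.955² = 1.225 kg/m³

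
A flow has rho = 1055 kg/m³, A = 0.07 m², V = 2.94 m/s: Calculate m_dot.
Formula: \dot{m} = \rho A V
m_dot = 1055·0.07·2.94 = 217.1 kg/s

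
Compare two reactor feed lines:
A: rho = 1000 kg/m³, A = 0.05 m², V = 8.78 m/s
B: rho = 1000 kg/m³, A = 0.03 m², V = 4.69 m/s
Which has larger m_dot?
m_dot(A) = 439 kg/s, m_dot(B) = 140.7 kg/s. Answer: A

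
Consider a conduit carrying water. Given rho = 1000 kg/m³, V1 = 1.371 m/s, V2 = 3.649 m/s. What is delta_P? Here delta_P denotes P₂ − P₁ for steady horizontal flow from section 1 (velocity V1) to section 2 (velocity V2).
Formula: \Delta P = \frac{1}{2} \rho (V_1^2 - V_2^2)
delta_P = 0.5·1000·(1.371² − 3.649²)/1000 = -5.718 kPa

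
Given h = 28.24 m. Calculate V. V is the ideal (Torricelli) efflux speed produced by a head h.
Formula: V = \sqrt{2 g h}
V = √(2·9.81·28.24) = 23.54 m/s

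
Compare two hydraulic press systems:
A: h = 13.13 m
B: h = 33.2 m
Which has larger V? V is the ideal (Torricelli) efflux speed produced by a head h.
V(A) = 16.05 m/s, V(B) = 25.52 m/s. Answer: B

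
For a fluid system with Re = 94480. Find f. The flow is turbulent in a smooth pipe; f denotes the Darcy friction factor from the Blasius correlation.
Formula: f = \frac{0.316}{Re^{0.25}}
f = 0.316/94480^0.25 = 0.01802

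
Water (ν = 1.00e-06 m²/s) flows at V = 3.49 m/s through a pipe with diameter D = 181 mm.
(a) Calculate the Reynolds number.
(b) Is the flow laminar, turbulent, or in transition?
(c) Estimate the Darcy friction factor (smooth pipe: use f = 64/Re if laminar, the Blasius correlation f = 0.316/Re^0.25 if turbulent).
(a) Re = V·D/ν = 3.49·0.181/1.00e-06 = 631690
(b) Flow regime: turbulent (Re > 4000)
(c) Friction factor: f = 0.316/Re^0.25 = 0.316/631690^0.25 = 0.01121 (Blasius is strictly valid for Re ≲ 1e5; used here as the smooth-pipe estimate the problem specifies)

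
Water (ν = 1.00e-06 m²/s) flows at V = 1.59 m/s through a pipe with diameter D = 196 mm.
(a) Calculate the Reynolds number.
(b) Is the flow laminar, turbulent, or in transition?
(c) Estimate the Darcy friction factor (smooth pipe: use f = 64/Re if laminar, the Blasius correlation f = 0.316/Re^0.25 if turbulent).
(a) Re = V·D/ν = 1.59·0.196/1.00e-06 = 311640
(b) Flow regime: turbulent (Re > 4000)
(c) Friction factor: f = 0.316/Re^0.25 = 0.316/311640^0.25 = 0.01337 (Blasius is strictly valid for Re ≲ 1e5; used here as the smooth-pipe estimate the problem specifies)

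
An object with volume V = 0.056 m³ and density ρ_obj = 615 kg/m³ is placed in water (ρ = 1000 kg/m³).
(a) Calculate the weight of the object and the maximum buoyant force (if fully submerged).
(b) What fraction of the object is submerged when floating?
(a) W=rho_obj*g*V=615*9.81*0.056=337.9 N; F_B(max)=rho*g*V=1000*9.81*0.056=549.4 N
(b) Floating fraction=rho_obj/rho=615/1000=0.615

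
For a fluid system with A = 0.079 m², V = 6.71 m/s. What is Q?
Formula: Q = A V
Q = 0.079·6.71·1000 = 530.1 L/s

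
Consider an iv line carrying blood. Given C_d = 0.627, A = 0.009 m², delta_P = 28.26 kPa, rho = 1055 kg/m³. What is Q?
Formula: Q = C_d A \sqrt{\frac{2 \Delta P}{\rho}}
Q = 0.627·0.009·√(2·(28.26·1000)/1055)·1000 = 41.3 L/s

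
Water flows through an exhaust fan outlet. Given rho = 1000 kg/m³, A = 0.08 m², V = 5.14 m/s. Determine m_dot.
Formula: \dot{m} = \rho A V
m_dot = 1000·0.08·5.14 = 411.2 kg/s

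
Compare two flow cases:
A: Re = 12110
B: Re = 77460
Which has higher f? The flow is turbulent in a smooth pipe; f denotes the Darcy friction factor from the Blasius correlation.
f(A) = 0.03012, f(B) = 0.01894. Answer: A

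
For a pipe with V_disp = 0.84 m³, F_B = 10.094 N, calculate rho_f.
Formula: F_B = \rho_f g V_{disp}
Substituting knowns: 10.094 = rho_f·9.81·0.84
Solving for rho_f: rho_f = 10.094/(9.81·0.84) = 1.225 kg/m³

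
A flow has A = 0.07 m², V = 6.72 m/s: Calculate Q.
Formula: Q = A V
Q = 0.07·6.72·1000 = 470.4 L/s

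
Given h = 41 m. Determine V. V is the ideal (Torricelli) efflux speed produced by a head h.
Formula: V = \sqrt{2 g h}
V = √(2·9.81·41) = 28.36 m/s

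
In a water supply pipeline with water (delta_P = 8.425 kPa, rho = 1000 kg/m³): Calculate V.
Formula: V = \sqrt{\frac{2 \Delta P}{\rho}}
V = √(2·(8.425·1000)/1000) = 4.105 m/s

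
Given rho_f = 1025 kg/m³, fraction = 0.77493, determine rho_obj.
Formula: f_{sub} = \frac{\rho_{obj}}{\rho_f}
Substituting knowns: 0.77493 = rho_obj/1025
Solving for rho_obj: rho_obj = 0.77493·1025 = 794.3 kg/m³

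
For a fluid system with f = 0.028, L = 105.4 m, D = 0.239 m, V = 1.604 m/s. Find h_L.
Formula: h_L = f \frac{L}{D} \frac{V^2}{2g}
h_L = 0.028·(105.4/0.239)·1.604²/(2·9.81) = 1.619 m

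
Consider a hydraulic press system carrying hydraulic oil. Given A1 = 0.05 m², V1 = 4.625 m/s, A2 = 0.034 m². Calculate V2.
Formula: V_2 = \frac{A_1 V_1}{A_2}
V2 = 0.05·4.625/0.034 = 6.801 m/s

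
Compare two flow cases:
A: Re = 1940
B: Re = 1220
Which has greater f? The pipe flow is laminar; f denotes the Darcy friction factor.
f(A) = 0.03299, f(B) = 0.05246. Answer: B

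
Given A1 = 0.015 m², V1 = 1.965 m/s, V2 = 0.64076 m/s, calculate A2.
Formula: V_2 = \frac{A_1 V_1}{A_2}
Substituting knowns: 0.64076 = 0.015·1.965/A2
Solving for A2: A2 = 0.015·1.965/0.64076 = 0.046 m²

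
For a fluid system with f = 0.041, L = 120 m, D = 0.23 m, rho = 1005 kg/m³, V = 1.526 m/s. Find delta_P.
Formula: \Delta P = f \frac{L}{D} \frac{\rho V^2}{2}
delta_P = 0.041·(120/0.23)·0.5·1005·1.526²/1000 = 25.03 kPa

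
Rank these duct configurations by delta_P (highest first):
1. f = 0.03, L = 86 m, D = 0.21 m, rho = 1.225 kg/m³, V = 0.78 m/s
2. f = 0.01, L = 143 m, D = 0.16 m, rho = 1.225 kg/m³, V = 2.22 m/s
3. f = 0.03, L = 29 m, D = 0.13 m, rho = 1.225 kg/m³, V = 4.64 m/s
Case 1: delta_P = 0.004578 kPa
Case 2: delta_P = 0.02698 kPa
Case 3: delta_P = 0.08825 kPa
Ranking (highest first): 3, 2, 1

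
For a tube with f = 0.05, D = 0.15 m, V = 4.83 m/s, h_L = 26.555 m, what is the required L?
Formula: h_L = f \frac{L}{D} \frac{V^2}{2g}
Substituting knowns: 26.555 = 0.05·(L/0.15)·4.83²/(2·9.81)
Solving for L: L = 26.555·2·9.81·0.15/(0.05·4.83²) = 67 m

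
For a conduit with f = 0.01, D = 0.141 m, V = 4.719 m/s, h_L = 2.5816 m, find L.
Formula: h_L = f \frac{L}{D} \frac{V^2}{2g}
Substituting knowns: 2.5816 = 0.01·(L/0.141)·4.719²/(2·9.81)
Solving for L: L = 2.5816·2·9.81·0.141/(0.01·4.719²) = 32.07 m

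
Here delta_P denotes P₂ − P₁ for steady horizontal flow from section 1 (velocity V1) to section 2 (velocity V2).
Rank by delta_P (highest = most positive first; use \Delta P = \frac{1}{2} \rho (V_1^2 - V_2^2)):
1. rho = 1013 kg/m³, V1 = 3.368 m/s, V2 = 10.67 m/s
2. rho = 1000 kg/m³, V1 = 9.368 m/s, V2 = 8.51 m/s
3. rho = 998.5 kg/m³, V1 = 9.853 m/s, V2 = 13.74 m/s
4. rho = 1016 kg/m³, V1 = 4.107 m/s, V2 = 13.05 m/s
Case 1: delta_P = -51.92 kPa
Case 2: delta_P = 7.67 kPa
Case 3: delta_P = -45.78 kPa
Case 4: delta_P = -77.95 kPa
Ranking (highest first): 2, 3, 1, 4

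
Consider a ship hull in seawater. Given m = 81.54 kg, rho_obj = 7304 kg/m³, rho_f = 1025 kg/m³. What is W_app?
Formula: W_{app} = mg\left(1 - \frac{\rho_f}{\rho_{obj}}\right)
W_app = 81.54·9.81·(1 − 1025/7304) = 687.7 N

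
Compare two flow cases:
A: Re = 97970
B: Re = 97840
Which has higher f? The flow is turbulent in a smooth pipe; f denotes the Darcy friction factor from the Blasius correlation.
f(A) = 0.01786, f(B) = 0.01787. Answer: B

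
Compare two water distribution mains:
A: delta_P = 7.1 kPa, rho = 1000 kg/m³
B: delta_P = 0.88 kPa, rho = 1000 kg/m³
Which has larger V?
V(A) = 3.768 m/s, V(B) = 1.327 m/s. Answer: A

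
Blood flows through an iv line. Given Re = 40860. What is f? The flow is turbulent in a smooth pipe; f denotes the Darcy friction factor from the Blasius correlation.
Formula: f = \frac{0.316}{Re^{0.25}}
f = 0.316/40860^0.25 = 0.02223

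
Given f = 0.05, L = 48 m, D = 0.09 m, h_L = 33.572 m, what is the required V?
Formula: h_L = f \frac{L}{D} \frac{V^2}{2g}
Substituting knowns: 33.572 = 0.05·(48/0.09)·V²/(2·9.81)
Solving for V: V = √(33.572·2·9.81/(0.05·(48/0.09))) = 4.97 m/s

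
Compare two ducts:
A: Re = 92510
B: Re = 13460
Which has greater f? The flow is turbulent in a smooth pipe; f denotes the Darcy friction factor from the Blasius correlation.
f(A) = 0.01812, f(B) = 0.02934. Answer: B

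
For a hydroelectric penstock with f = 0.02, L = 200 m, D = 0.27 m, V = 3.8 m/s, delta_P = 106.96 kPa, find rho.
Formula: \Delta P = f \frac{L}{D} \frac{\rho V^2}{2}
Substituting knowns: 106.96 = 0.02·(200/0.27)·0.5·rho·3.8²/1000
Solving for rho: rho = (106.96·1000)/(0.02·(200/0.27)·0.5·3.8²) = 1000 kg/m³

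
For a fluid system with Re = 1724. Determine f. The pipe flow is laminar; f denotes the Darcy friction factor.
Formula: f = \frac{64}{Re}
f = 64/1724 = 0.03712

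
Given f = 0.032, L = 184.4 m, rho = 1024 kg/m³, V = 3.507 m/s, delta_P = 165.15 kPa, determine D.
Formula: \Delta P = f \frac{L}{D} \frac{\rho V^2}{2}
Substituting knowns: 165.15 = 0.032·(184.4/D)·0.5·1024·3.507²/1000
Solving for D: D = 0.032·184.4·0.5·1024·3.507²/(165.15·1000) = 0.225 m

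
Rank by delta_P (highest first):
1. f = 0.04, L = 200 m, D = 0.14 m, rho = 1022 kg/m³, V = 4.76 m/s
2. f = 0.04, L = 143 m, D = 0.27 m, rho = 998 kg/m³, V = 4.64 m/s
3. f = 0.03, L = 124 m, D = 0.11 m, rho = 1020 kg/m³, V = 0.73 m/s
Case 1: delta_P = 661.6 kPa
Case 2: delta_P = 227.6 kPa
Case 3: delta_P = 9.191 kPa
Ranking (highest first): 1, 2, 3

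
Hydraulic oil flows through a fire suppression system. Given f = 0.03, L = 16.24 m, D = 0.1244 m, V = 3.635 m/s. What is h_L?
Formula: h_L = f \frac{L}{D} \frac{V^2}{2g}
h_L = 0.03·(16.24/0.1244)·3.635²/(2·9.81) = 2.638 m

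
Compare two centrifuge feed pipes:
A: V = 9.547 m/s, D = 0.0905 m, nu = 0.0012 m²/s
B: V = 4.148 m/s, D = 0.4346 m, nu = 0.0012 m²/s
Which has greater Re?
Re(A) = 720, Re(B) = 1502. Answer: B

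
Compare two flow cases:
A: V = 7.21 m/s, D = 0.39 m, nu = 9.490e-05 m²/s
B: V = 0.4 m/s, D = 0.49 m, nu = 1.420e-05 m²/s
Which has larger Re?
Re(A) = 29630, Re(B) = 13803. Answer: A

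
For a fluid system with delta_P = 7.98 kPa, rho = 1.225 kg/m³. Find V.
Formula: V = \sqrt{\frac{2 \Delta P}{\rho}}
V = √(2·(7.98·1000)/1.225) = 114.1 m/s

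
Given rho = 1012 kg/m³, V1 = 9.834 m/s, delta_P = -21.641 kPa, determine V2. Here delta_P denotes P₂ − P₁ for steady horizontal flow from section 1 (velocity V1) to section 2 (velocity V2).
Formula: \Delta P = \frac{1}{2} \rho (V_1^2 - V_2^2)
Substituting knowns: -21.641 = 0.5·1012·(9.834² − V2²)/1000
Solving for V2: V2 = √(9.834² − 2·(-21.641·1000)/1012) = 11.81 m/s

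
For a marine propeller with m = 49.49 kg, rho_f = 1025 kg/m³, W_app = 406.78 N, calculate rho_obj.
Formula: W_{app} = mg\left(1 - \frac{\rho_f}{\rho_{obj}}\right)
Substituting knowns: 406.78 = 49.49·9.81·(1 − 1025/rho_obj)
Solving for rho_obj: rho_obj = 1025/(1 − 406.78/(49.49·9.81)) = 6322 kg/m³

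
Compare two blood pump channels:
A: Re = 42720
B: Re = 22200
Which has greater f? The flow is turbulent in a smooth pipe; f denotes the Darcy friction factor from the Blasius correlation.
f(A) = 0.02198, f(B) = 0.02589. Answer: B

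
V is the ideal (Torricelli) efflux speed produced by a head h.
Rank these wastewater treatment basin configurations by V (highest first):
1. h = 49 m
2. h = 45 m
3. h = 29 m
Case 1: V = 31.01 m/s
Case 2: V = 29.71 m/s
Case 3: V = 23.85 m/s
Ranking (highest first): 1, 2, 3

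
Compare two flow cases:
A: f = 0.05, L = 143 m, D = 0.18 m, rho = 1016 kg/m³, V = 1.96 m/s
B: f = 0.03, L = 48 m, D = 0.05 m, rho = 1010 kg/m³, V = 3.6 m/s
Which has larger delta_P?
delta_P(A) = 77.52 kPa, delta_P(B) = 188.5 kPa. Answer: B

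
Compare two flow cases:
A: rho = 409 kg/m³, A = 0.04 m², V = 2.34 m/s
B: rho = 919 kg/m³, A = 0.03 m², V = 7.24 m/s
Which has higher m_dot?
m_dot(A) = 38.28 kg/s, m_dot(B) = 199.6 kg/s. Answer: B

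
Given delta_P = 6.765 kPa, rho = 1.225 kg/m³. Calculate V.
Formula: V = \sqrt{\frac{2 \Delta P}{\rho}}
V = √(2·(6.765·1000)/1.225) = 105.1 m/s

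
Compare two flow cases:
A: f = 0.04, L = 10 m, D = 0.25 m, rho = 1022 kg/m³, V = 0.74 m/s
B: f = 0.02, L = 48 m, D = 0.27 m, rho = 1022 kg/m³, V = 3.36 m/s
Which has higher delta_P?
delta_P(A) = 0.4477 kPa, delta_P(B) = 20.51 kPa. Answer: B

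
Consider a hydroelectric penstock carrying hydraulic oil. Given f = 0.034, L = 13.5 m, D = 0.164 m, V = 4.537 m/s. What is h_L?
Formula: h_L = f \frac{L}{D} \frac{V^2}{2g}
h_L = 0.034·(13.5/0.164)·4.537²/(2·9.81) = 2.936 m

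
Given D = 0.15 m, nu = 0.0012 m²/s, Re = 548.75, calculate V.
Formula: Re = \frac{V D}{\nu}
Substituting knowns: 548.75 = V·0.15/0.0012
Solving for V: V = 548.75·0.0012/0.15 = 4.39 m/s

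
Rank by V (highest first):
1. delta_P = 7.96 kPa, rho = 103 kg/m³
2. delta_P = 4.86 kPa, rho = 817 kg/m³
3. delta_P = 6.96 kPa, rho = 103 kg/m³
Case 1: V = 12.43 m/s
Case 2: V = 3.449 m/s
Case 3: V = 11.63 m/s
Ranking (highest first): 1, 3, 2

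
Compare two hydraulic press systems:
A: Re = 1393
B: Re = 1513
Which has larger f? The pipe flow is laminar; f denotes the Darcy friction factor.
f(A) = 0.04594, f(B) = 0.0423. Answer: A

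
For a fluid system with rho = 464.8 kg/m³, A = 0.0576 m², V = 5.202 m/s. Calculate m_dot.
Formula: \dot{m} = \rho A V
m_dot = 464.8·0.0576·5.202 = 139.3 kg/s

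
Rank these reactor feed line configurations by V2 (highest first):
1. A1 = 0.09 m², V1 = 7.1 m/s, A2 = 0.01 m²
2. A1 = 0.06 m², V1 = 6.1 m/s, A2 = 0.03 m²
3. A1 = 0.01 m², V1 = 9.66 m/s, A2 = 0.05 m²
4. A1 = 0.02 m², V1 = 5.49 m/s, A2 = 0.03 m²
Case 1: V2 = 63.9 m/s
Case 2: V2 = 12.2 m/s
Case 3: V2 = 1.932 m/s
Case 4: V2 = 3.66 m/s
Ranking (highest first): 1, 2, 4, 3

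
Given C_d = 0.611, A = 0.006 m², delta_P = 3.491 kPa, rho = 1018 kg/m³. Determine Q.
Formula: Q = C_d A \sqrt{\frac{2 \Delta P}{\rho}}
Q = 0.611·0.006·√(2·(3.491·1000)/1018)·1000 = 9.601 L/s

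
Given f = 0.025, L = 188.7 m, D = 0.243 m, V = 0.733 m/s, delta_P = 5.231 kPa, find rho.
Formula: \Delta P = f \frac{L}{D} \frac{\rho V^2}{2}
Substituting knowns: 5.231 = 0.025·(188.7/0.243)·0.5·rho·0.733²/1000
Solving for rho: rho = (5.231·1000)/(0.025·(188.7/0.243)·0.5·0.733²) = 1003 kg/m³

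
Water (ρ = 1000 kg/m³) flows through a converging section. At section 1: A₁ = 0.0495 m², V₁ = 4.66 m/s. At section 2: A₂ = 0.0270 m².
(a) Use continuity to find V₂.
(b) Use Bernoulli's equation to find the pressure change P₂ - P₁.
(a) Continuity: A₁V₁=A₂V₂ -> V₂=A₁V₁/A₂=0.0495*4.66/0.0270=8.54 m/s
(b) Bernoulli: P₂-P₁=0.5*rho*(V₁^2-V₂^2)/1000=0.5*1000*(4.66^2-8.54^2)/1000=-25.61 kPa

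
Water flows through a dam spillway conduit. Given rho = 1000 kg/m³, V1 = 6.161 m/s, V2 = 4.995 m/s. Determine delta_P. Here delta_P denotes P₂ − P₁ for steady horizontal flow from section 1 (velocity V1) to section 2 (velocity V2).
Formula: \Delta P = \frac{1}{2} \rho (V_1^2 - V_2^2)
delta_P = 0.5·1000·(6.161² − 4.995²)/1000 = 6.504 kPa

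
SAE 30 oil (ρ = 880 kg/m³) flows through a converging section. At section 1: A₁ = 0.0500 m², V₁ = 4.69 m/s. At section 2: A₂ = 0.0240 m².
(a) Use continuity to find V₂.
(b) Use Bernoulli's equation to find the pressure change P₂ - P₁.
(a) Continuity: A₁V₁=A₂V₂ -> V₂=A₁V₁/A₂=0.0500*4.69/0.0240=9.77 m/s
(b) Bernoulli: P₂-P₁=0.5*rho*(V₁^2-V₂^2)/1000=0.5*880*(4.69^2-9.77^2)/1000=-32.32 kPa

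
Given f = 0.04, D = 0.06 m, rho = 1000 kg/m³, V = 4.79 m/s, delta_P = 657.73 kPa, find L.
Formula: \Delta P = f \frac{L}{D} \frac{\rho V^2}{2}
Substituting knowns: 657.73 = 0.04·(L/0.06)·0.5·1000·4.79²/1000
Solving for L: L = (657.73·1000)·0.06/(0.04·0.5·1000·4.79²) = 86 m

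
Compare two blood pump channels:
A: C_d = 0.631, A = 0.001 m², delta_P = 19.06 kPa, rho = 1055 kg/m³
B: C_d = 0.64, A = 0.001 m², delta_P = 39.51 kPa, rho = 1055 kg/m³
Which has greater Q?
Q(A) = 3.793 L/s, Q(B) = 5.539 L/s. Answer: B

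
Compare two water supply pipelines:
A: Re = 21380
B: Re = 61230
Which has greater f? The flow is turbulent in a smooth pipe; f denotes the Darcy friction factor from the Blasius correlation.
f(A) = 0.02613, f(B) = 0.02009. Answer: A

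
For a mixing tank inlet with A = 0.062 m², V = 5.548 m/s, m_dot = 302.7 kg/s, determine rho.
Formula: \dot{m} = \rho A V
Substituting knowns: 302.7 = rho·0.062·5.548
Solving for rho: rho = 302.7/(0.062·5.548) = 880 kg/m³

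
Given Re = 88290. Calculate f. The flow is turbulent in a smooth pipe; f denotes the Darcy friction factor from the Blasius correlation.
Formula: f = \frac{0.316}{Re^{0.25}}
f = 0.316/88290^0.25 = 0.01833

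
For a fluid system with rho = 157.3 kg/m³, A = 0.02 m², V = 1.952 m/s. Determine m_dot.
Formula: \dot{m} = \rho A V
m_dot = 157.3·0.02·1.952 = 6.141 kg/s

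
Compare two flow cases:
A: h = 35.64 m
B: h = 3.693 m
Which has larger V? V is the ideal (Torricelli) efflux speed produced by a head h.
V(A) = 26.44 m/s, V(B) = 8.512 m/s. Answer: A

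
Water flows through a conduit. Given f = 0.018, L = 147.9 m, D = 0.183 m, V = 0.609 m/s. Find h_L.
Formula: h_L = f \frac{L}{D} \frac{V^2}{2g}
h_L = 0.018·(147.9/0.183)·0.609²/(2·9.81) = 0.275 m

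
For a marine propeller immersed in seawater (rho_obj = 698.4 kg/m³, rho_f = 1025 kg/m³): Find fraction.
Formula: f_{sub} = \frac{\rho_{obj}}{\rho_f}
fraction = 698.4/1025 = 0.6814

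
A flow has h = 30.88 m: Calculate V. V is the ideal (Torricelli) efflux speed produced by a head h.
Formula: V = \sqrt{2 g h}
V = √(2·9.81·30.88) = 24.61 m/s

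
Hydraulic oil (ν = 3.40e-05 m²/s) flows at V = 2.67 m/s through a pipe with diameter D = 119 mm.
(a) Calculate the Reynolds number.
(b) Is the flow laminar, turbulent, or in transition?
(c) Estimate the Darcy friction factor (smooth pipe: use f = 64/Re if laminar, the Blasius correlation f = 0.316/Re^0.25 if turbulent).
(a) Re = V·D/ν = 2.67·0.119/3.40e-05 = 9345
(b) Flow regime: turbulent (Re > 4000)
(c) Friction factor: f = 0.316/Re^0.25 = 0.316/9345^0.25 = 0.03214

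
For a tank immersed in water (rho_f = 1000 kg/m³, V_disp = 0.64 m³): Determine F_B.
Formula: F_B = \rho_f g V_{disp}
F_B = 1000·9.81·0.64 = 6278 N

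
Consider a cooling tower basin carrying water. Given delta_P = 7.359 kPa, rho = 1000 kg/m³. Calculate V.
Formula: V = \sqrt{\frac{2 \Delta P}{\rho}}
V = √(2·(7.359·1000)/1000) = 3.836 m/s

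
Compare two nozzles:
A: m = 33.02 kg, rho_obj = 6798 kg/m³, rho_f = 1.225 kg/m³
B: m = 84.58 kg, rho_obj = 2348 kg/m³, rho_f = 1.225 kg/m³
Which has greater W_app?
W_app(A) = 323.9 N, W_app(B) = 829.3 N. Answer: B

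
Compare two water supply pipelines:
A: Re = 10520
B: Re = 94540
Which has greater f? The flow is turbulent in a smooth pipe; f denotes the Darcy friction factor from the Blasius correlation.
f(A) = 0.0312, f(B) = 0.01802. Answer: A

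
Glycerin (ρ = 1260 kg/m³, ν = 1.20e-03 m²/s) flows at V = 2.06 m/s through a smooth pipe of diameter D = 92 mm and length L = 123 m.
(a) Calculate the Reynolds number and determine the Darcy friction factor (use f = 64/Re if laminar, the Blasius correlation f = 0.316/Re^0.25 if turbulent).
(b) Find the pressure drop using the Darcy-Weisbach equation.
(a) Re = V·D/ν = 2.06·0.092/1.20e-03 = 157.93 → laminar (Re < 2300); f = 64/Re = 64/157.93 = 0.40524
(b) Darcy-Weisbach: ΔP = f·(L/D)·½ρV²/1000 = 0.40524·(123/0.092)·½·1260·2.06²/1000 = 1448 kPa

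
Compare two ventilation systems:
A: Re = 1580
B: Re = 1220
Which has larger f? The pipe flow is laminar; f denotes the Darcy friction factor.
f(A) = 0.04051, f(B) = 0.05246. Answer: B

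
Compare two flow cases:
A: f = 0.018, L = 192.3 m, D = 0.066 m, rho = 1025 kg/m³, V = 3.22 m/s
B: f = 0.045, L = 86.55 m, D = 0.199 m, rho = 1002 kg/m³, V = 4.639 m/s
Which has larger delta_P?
delta_P(A) = 278.7 kPa, delta_P(B) = 211 kPa. Answer: A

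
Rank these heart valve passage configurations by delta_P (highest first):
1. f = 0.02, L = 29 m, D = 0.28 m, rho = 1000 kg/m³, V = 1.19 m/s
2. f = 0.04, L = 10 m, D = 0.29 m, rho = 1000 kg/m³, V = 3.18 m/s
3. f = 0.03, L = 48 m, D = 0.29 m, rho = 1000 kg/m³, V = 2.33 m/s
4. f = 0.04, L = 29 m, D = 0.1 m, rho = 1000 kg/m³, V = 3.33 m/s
Case 1: delta_P = 1.467 kPa
Case 2: delta_P = 6.974 kPa
Case 3: delta_P = 13.48 kPa
Case 4: delta_P = 64.32 kPa
Ranking (highest first): 4, 3, 2, 1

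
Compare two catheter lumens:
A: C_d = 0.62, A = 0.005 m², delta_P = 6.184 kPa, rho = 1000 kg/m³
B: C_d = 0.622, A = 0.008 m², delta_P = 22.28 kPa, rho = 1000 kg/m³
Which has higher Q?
Q(A) = 10.9 L/s, Q(B) = 33.22 L/s. Answer: B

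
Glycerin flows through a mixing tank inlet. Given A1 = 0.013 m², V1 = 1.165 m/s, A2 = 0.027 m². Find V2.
Formula: V_2 = \frac{A_1 V_1}{A_2}
V2 = 0.013·1.165/0.027 = 0.5609 m/s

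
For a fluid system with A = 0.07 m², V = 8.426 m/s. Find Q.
Formula: Q = A V
Q = 0.07·8.426·1000 = 589.8 L/s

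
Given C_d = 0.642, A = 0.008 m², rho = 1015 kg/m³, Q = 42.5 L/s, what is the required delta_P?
Formula: Q = C_d A \sqrt{\frac{2 \Delta P}{\rho}}
Substituting knowns: 42.5 = 0.642·0.008·√(2·(delta_P·1000)/1015)·1000
Solving for delta_P: delta_P = ((42.5/1000)/(0.642·0.008))²·1015/2/1000 = 34.75 kPa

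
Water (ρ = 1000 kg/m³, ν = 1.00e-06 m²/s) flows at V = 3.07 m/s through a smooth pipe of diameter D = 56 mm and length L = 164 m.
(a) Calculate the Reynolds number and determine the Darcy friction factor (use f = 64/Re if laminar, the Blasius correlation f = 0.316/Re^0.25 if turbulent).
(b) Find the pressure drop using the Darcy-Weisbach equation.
(a) Re = V·D/ν = 3.07·0.056/1.00e-06 = 171920 → turbulent (Re > 4000); f = 0.316/Re^0.25 = 0.316/171920^0.25 = 0.015519 (Blasius is strictly valid for Re ≲ 1e5; used here as the smooth-pipe estimate the problem specifies)
(b) Darcy-Weisbach: ΔP = f·(L/D)·½ρV²/1000 = 0.015519·(164/0.056)·½·1000·3.07²/1000 = 214.2 kPa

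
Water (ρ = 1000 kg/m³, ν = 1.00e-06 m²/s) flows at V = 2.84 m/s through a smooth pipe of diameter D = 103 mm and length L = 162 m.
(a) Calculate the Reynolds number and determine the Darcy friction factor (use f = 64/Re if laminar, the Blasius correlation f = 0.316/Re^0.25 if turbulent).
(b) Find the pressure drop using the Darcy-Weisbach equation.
(a) Re = V·D/ν = 2.84·0.103/1.00e-06 = 292520 → turbulent (Re > 4000); f = 0.316/Re^0.25 = 0.316/292520^0.25 = 0.013588 (Blasius is strictly valid for Re ≲ 1e5; used here as the smooth-pipe estimate the problem specifies)
(b) Darcy-Weisbach: ΔP = f·(L/D)·½ρV²/1000 = 0.013588·(162/0.103)·½·1000·2.84²/1000 = 86.19 kPa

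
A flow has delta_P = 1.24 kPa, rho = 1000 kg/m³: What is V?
Formula: V = \sqrt{\frac{2 \Delta P}{\rho}}
V = √(2·(1.24·1000)/1000) = 1.575 m/s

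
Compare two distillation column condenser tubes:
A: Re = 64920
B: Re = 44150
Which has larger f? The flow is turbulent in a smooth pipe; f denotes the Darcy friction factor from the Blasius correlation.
f(A) = 0.0198, f(B) = 0.0218. Answer: B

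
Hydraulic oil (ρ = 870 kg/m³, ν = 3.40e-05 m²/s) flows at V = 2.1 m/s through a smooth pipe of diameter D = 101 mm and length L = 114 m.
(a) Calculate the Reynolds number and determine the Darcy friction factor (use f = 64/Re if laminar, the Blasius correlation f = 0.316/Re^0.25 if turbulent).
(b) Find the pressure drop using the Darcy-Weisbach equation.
(a) Re = V·D/ν = 2.1·0.101/3.40e-05 = 6238.2 → turbulent (Re > 4000); f = 0.316/Re^0.25 = 0.316/6238.2^0.25 = 0.035557
(b) Darcy-Weisbach: ΔP = f·(L/D)·½ρV²/1000 = 0.035557·(114/0.101)·½·870·2.1²/1000 = 76.99 kPa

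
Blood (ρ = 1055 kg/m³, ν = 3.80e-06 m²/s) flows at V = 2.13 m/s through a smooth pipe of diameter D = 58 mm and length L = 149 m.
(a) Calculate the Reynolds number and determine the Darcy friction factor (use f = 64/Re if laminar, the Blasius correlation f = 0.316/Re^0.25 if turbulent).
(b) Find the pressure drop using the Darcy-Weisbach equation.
(a) Re = V·D/ν = 2.13·0.058/3.80e-06 = 32511 → turbulent (Re > 4000); f = 0.316/Re^0.25 = 0.316/32511^0.25 = 0.023533
(b) Darcy-Weisbach: ΔP = f·(L/D)·½ρV²/1000 = 0.023533·(149/0.058)·½·1055·2.13²/1000 = 144.7 kPa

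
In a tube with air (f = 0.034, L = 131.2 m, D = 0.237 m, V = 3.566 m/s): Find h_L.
Formula: h_L = f \frac{L}{D} \frac{V^2}{2g}
h_L = 0.034·(131.2/0.237)·3.566²/(2·9.81) = 12.2 m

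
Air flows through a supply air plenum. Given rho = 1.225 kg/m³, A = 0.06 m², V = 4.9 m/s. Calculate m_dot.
Formula: \dot{m} = \rho A V
m_dot = 1.225·0.06·4.9 = 0.3602 kg/s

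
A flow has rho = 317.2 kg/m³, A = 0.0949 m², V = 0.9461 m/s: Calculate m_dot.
Formula: \dot{m} = \rho A V
m_dot = 317.2·0.0949·0.9461 = 28.48 kg/s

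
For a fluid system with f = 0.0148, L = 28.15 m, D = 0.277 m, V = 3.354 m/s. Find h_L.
Formula: h_L = f \frac{L}{D} \frac{V^2}{2g}
h_L = 0.0148·(28.15/0.277)·3.354²/(2·9.81) = 0.8624 m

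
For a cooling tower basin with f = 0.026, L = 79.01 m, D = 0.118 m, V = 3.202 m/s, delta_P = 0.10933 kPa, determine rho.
Formula: \Delta P = f \frac{L}{D} \frac{\rho V^2}{2}
Substituting knowns: 0.10933 = 0.026·(79.01/0.118)·0.5·rho·3.202²/1000
Solving for rho: rho = (0.10933·1000)/(0.026·(79.01/0.118)·0.5·3.202²) = 1.225 kg/m³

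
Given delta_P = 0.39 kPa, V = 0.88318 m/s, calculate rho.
Formula: V = \sqrt{\frac{2 \Delta P}{\rho}}
Substituting knowns: 0.88318 = √(2·(0.39·1000)/rho)
Solving for rho: rho = 2·(0.39·1000)/0.88318² = 1000 kg/m³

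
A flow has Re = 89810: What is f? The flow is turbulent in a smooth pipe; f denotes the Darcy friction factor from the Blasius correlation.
Formula: f = \frac{0.316}{Re^{0.25}}
f = 0.316/89810^0.25 = 0.01825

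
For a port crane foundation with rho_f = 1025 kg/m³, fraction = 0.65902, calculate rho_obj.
Formula: f_{sub} = \frac{\rho_{obj}}{\rho_f}
Substituting knowns: 0.65902 = rho_obj/1025
Solving for rho_obj: rho_obj = 0.65902·1025 = 675.5 kg/m³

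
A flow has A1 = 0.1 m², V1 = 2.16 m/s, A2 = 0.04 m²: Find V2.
Formula: V_2 = \frac{A_1 V_1}{A_2}
V2 = 0.1·2.16/0.04 = 5.4 m/s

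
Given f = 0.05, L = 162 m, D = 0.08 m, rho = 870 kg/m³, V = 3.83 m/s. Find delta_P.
Formula: \Delta P = f \frac{L}{D} \frac{\rho V^2}{2}
delta_P = 0.05·(162/0.08)·0.5·870·3.83²/1000 = 646.1 kPa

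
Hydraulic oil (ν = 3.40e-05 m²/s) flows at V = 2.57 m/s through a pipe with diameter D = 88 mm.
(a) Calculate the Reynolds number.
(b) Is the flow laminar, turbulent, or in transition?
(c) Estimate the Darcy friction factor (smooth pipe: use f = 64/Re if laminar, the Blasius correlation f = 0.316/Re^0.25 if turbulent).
(a) Re = V·D/ν = 2.57·0.088/3.40e-05 = 6651.8
(b) Flow regime: turbulent (Re > 4000)
(c) Friction factor: f = 0.316/Re^0.25 = 0.316/6651.8^0.25 = 0.03499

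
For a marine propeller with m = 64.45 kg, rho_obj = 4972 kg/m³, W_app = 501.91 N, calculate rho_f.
Formula: W_{app} = mg\left(1 - \frac{\rho_f}{\rho_{obj}}\right)
Substituting knowns: 501.91 = 64.45·9.81·(1 − rho_f/4972)
Solving for rho_f: rho_f = 4972·(1 − 501.91/(64.45·9.81)) = 1025 kg/m³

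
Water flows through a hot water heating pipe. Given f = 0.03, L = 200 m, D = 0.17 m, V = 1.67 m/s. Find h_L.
Formula: h_L = f \frac{L}{D} \frac{V^2}{2g}
h_L = 0.03·(200/0.17)·1.67²/(2·9.81) = 5.017 m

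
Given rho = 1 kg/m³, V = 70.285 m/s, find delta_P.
Formula: V = \sqrt{\frac{2 \Delta P}{\rho}}
Substituting knowns: 70.285 = √(2·(delta_P·1000)/1)
Solving for delta_P: delta_P = 70.285²·1/2/1000 = 2.47 kPa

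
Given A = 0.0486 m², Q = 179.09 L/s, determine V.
Formula: Q = A V
Substituting knowns: 179.09 = 0.0486·V·1000
Solving for V: V = (179.09/1000)/0.0486 = 3.685 m/s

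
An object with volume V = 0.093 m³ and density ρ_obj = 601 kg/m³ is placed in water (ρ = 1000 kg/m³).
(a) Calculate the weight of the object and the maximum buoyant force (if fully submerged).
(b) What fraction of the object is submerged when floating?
(a) W=rho_obj*g*V=601*9.81*0.093=548.3 N; F_B(max)=rho*g*V=1000*9.81*0.093=912.3 N
(b) Floating fraction=rho_obj/rho=601/1000=0.601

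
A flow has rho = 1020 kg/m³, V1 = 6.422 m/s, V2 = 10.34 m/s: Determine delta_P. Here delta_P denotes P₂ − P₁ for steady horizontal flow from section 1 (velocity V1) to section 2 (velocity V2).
Formula: \Delta P = \frac{1}{2} \rho (V_1^2 - V_2^2)
delta_P = 0.5·1020·(6.422² − 10.34²)/1000 = -33.49 kPa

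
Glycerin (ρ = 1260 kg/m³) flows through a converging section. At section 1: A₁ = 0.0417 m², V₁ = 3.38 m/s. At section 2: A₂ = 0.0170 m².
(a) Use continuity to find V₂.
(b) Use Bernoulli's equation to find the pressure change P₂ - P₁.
(a) Continuity: A₁V₁=A₂V₂ -> V₂=A₁V₁/A₂=0.0417*3.38/0.0170=8.29 m/s
(b) Bernoulli: P₂-P₁=0.5*rho*(V₁^2-V₂^2)/1000=0.5*1260*(3.38^2-8.29^2)/1000=-36.1 kPa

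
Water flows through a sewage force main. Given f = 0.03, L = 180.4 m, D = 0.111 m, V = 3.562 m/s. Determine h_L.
Formula: h_L = f \frac{L}{D} \frac{V^2}{2g}
h_L = 0.03·(180.4/0.111)·3.562²/(2·9.81) = 31.53 m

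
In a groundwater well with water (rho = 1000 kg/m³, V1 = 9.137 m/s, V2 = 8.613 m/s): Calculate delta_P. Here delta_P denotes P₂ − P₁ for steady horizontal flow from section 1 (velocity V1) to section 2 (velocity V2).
Formula: \Delta P = \frac{1}{2} \rho (V_1^2 - V_2^2)
delta_P = 0.5·1000·(9.137² − 8.613²)/1000 = 4.651 kPa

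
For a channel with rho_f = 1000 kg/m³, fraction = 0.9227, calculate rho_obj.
Formula: f_{sub} = \frac{\rho_{obj}}{\rho_f}
Substituting knowns: 0.9227 = rho_obj/1000
Solving for rho_obj: rho_obj = 0.9227·1000 = 922.7 kg/m³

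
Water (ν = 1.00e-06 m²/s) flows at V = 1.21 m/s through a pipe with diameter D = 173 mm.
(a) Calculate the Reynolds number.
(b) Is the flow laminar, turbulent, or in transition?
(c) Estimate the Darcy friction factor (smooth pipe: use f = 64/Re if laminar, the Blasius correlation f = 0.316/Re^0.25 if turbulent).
(a) Re = V·D/ν = 1.21·0.173/1.00e-06 = 209330
(b) Flow regime: turbulent (Re > 4000)
(c) Friction factor: f = 0.316/Re^0.25 = 0.316/209330^0.25 = 0.01477 (Blasius is strictly valid for Re ≲ 1e5; used here as the smooth-pipe estimate the problem specifies)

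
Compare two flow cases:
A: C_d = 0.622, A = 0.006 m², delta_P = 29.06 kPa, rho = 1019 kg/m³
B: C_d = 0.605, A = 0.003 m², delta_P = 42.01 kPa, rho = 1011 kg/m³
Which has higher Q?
Q(A) = 28.18 L/s, Q(B) = 16.55 L/s. Answer: A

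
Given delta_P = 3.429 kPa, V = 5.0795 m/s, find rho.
Formula: V = \sqrt{\frac{2 \Delta P}{\rho}}
Substituting knowns: 5.0795 = √(2·(3.429·1000)/rho)
Solving for rho: rho = 2·(3.429·1000)/5.0795² = 265.8 kg/m³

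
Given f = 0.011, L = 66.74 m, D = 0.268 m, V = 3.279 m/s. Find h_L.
Formula: h_L = f \frac{L}{D} \frac{V^2}{2g}
h_L = 0.011·(66.74/0.268)·3.279²/(2·9.81) = 1.501 m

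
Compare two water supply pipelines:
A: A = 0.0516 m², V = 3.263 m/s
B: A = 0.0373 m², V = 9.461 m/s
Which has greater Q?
Q(A) = 168.4 L/s, Q(B) = 352.9 L/s. Answer: B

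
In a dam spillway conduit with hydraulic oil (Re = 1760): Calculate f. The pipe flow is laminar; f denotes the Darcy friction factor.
Formula: f = \frac{64}{Re}
f = 64/1760 = 0.03636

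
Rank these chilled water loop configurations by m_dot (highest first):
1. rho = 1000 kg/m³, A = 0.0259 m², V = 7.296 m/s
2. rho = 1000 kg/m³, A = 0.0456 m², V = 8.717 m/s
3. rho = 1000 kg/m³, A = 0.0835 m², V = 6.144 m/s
Case 1: m_dot = 189 kg/s
Case 2: m_dot = 397.5 kg/s
Case 3: m_dot = 513 kg/s
Ranking (highest first): 3, 2, 1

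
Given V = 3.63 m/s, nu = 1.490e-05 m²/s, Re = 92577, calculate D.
Formula: Re = \frac{V D}{\nu}
Substituting knowns: 92577 = 3.63·D/1.490e-05
Solving for D: D = 92577·1.490e-05/3.63 = 0.38 m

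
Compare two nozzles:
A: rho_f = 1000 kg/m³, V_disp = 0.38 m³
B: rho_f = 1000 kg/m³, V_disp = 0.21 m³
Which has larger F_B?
F_B(A) = 3728 N, F_B(B) = 2060 N. Answer: A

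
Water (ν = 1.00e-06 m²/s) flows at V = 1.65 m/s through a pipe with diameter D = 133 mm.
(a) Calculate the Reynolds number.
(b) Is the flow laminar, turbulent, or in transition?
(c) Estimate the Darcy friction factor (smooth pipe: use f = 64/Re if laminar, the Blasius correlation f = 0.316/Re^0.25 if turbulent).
(a) Re = V·D/ν = 1.65·0.133/1.00e-06 = 219450
(b) Flow regime: turbulent (Re > 4000)
(c) Friction factor: f = 0.316/Re^0.25 = 0.316/219450^0.25 = 0.0146 (Blasius is strictly valid for Re ≲ 1e5; used here as the smooth-pipe estimate the problem specifies)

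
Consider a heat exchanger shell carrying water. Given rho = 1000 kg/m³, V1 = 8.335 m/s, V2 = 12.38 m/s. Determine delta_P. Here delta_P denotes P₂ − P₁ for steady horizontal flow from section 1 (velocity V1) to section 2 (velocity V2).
Formula: \Delta P = \frac{1}{2} \rho (V_1^2 - V_2^2)
delta_P = 0.5·1000·(8.335² − 12.38²)/1000 = -41.9 kPa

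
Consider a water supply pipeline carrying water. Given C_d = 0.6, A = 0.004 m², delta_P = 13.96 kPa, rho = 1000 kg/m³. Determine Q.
Formula: Q = C_d A \sqrt{\frac{2 \Delta P}{\rho}}
Q = 0.6·0.004·√(2·(13.96·1000)/1000)·1000 = 12.68 L/s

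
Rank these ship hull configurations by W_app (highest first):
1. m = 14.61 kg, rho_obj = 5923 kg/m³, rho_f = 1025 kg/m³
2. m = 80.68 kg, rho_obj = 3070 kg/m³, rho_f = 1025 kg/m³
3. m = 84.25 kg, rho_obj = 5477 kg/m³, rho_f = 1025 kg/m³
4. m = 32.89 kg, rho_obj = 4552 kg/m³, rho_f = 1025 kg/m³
Case 1: W_app = 118.5 N
Case 2: W_app = 527.2 N
Case 3: W_app = 671.8 N
Case 4: W_app = 250 N
Ranking (highest first): 3, 2, 4, 1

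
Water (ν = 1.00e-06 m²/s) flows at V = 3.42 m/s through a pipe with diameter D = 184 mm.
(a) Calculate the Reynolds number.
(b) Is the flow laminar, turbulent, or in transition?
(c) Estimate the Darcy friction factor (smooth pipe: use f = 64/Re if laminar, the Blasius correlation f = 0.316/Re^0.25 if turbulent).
(a) Re = V·D/ν = 3.42·0.184/1.00e-06 = 629280
(b) Flow regime: turbulent (Re > 4000)
(c) Friction factor: f = 0.316/Re^0.25 = 0.316/629280^0.25 = 0.01122 (Blasius is strictly valid for Re ≲ 1e5; used here as the smooth-pipe estimate the problem specifies)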